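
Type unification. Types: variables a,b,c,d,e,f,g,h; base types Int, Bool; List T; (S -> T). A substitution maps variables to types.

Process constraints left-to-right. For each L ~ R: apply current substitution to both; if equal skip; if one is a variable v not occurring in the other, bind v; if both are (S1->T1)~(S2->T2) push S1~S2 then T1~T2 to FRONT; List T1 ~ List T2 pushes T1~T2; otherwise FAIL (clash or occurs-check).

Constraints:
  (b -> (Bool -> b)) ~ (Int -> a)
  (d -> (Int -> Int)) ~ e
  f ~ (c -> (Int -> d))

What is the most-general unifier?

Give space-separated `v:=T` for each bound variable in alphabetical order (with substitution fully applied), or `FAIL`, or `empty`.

Answer: a:=(Bool -> Int) b:=Int e:=(d -> (Int -> Int)) f:=(c -> (Int -> d))

Derivation:
step 1: unify (b -> (Bool -> b)) ~ (Int -> a)  [subst: {-} | 2 pending]
  -> decompose arrow: push b~Int, (Bool -> b)~a
step 2: unify b ~ Int  [subst: {-} | 3 pending]
  bind b := Int
step 3: unify (Bool -> Int) ~ a  [subst: {b:=Int} | 2 pending]
  bind a := (Bool -> Int)
step 4: unify (d -> (Int -> Int)) ~ e  [subst: {b:=Int, a:=(Bool -> Int)} | 1 pending]
  bind e := (d -> (Int -> Int))
step 5: unify f ~ (c -> (Int -> d))  [subst: {b:=Int, a:=(Bool -> Int), e:=(d -> (Int -> Int))} | 0 pending]
  bind f := (c -> (Int -> d))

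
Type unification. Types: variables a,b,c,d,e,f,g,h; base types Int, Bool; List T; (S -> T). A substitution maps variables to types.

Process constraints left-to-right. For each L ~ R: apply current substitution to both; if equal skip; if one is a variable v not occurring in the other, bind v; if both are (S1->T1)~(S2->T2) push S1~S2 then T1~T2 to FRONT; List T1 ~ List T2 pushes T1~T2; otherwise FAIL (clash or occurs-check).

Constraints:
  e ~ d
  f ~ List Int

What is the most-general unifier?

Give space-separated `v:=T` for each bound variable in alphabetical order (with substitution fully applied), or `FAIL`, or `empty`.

step 1: unify e ~ d  [subst: {-} | 1 pending]
  bind e := d
step 2: unify f ~ List Int  [subst: {e:=d} | 0 pending]
  bind f := List Int

Answer: e:=d f:=List Int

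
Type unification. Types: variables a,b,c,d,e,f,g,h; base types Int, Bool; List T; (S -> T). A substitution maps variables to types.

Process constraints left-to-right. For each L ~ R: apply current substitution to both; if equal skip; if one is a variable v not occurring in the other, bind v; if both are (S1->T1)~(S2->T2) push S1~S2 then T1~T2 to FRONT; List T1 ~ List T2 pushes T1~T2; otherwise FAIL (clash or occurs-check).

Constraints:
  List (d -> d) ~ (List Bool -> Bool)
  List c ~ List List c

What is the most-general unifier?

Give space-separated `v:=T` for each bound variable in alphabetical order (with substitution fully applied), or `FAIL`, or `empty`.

Answer: FAIL

Derivation:
step 1: unify List (d -> d) ~ (List Bool -> Bool)  [subst: {-} | 1 pending]
  clash: List (d -> d) vs (List Bool -> Bool)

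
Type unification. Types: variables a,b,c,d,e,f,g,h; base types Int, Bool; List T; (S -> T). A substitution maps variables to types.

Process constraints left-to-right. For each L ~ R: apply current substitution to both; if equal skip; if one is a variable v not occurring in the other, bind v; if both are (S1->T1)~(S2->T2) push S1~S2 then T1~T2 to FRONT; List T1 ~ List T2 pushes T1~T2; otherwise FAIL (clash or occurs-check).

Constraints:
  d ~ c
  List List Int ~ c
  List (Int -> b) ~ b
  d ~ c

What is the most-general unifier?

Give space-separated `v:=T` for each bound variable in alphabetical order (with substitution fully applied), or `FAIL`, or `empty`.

Answer: FAIL

Derivation:
step 1: unify d ~ c  [subst: {-} | 3 pending]
  bind d := c
step 2: unify List List Int ~ c  [subst: {d:=c} | 2 pending]
  bind c := List List Int
step 3: unify List (Int -> b) ~ b  [subst: {d:=c, c:=List List Int} | 1 pending]
  occurs-check fail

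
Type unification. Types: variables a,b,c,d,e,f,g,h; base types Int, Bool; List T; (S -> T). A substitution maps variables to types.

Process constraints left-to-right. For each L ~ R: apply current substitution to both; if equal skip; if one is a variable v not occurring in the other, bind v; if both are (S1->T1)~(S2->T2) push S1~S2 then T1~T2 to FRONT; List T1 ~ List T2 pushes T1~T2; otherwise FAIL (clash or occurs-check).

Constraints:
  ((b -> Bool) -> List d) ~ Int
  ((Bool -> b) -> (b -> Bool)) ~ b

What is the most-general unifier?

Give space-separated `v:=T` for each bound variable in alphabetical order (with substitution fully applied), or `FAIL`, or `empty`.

Answer: FAIL

Derivation:
step 1: unify ((b -> Bool) -> List d) ~ Int  [subst: {-} | 1 pending]
  clash: ((b -> Bool) -> List d) vs Int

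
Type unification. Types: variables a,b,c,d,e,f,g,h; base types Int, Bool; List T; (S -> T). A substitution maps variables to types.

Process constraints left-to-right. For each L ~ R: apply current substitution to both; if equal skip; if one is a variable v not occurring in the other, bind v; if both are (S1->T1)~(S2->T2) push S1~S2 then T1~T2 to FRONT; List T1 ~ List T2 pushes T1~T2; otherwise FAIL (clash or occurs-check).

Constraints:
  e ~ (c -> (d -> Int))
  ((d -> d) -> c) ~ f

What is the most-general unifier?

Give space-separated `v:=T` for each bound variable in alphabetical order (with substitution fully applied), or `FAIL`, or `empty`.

step 1: unify e ~ (c -> (d -> Int))  [subst: {-} | 1 pending]
  bind e := (c -> (d -> Int))
step 2: unify ((d -> d) -> c) ~ f  [subst: {e:=(c -> (d -> Int))} | 0 pending]
  bind f := ((d -> d) -> c)

Answer: e:=(c -> (d -> Int)) f:=((d -> d) -> c)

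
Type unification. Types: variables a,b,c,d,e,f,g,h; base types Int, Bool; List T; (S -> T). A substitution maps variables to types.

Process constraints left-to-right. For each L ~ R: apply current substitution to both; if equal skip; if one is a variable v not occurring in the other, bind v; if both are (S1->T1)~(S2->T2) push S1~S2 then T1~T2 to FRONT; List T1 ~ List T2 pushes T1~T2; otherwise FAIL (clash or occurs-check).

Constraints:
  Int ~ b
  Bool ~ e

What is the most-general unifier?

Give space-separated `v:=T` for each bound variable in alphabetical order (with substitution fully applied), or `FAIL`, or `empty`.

step 1: unify Int ~ b  [subst: {-} | 1 pending]
  bind b := Int
step 2: unify Bool ~ e  [subst: {b:=Int} | 0 pending]
  bind e := Bool

Answer: b:=Int e:=Bool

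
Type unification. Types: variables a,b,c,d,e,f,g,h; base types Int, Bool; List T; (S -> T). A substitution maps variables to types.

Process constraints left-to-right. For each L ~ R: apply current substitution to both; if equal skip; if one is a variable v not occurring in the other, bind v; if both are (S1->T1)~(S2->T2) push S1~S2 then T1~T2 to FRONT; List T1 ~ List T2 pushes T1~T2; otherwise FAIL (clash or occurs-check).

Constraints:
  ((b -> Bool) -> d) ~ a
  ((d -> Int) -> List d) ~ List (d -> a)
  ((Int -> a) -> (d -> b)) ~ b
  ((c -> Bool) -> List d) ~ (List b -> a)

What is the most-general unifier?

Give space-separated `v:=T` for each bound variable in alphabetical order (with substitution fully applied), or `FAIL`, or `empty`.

step 1: unify ((b -> Bool) -> d) ~ a  [subst: {-} | 3 pending]
  bind a := ((b -> Bool) -> d)
step 2: unify ((d -> Int) -> List d) ~ List (d -> ((b -> Bool) -> d))  [subst: {a:=((b -> Bool) -> d)} | 2 pending]
  clash: ((d -> Int) -> List d) vs List (d -> ((b -> Bool) -> d))

Answer: FAIL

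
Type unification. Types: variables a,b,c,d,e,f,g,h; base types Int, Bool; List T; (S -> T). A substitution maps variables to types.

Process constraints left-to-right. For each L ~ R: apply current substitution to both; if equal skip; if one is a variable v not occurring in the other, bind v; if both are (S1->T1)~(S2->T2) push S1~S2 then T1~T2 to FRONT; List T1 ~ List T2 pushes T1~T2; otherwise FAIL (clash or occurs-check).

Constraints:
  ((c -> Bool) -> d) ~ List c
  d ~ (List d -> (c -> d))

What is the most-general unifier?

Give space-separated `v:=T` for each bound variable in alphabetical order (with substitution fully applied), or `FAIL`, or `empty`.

step 1: unify ((c -> Bool) -> d) ~ List c  [subst: {-} | 1 pending]
  clash: ((c -> Bool) -> d) vs List c

Answer: FAIL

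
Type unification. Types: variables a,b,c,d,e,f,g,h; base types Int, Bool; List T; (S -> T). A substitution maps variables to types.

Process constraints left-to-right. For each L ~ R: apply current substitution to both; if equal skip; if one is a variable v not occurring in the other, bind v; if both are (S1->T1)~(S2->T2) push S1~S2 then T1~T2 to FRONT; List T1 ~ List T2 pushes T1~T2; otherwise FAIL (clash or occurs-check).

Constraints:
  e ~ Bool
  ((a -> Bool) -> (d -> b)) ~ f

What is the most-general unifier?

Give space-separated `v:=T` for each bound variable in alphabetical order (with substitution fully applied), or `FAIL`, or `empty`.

step 1: unify e ~ Bool  [subst: {-} | 1 pending]
  bind e := Bool
step 2: unify ((a -> Bool) -> (d -> b)) ~ f  [subst: {e:=Bool} | 0 pending]
  bind f := ((a -> Bool) -> (d -> b))

Answer: e:=Bool f:=((a -> Bool) -> (d -> b))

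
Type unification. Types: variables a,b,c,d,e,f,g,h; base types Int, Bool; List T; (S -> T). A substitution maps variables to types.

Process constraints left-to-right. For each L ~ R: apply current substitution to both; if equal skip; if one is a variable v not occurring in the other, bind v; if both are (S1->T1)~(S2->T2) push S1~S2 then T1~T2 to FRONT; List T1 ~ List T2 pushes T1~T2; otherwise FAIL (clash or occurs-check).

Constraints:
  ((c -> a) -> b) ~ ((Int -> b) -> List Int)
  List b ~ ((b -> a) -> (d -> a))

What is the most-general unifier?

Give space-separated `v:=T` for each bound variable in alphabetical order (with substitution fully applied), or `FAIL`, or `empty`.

Answer: FAIL

Derivation:
step 1: unify ((c -> a) -> b) ~ ((Int -> b) -> List Int)  [subst: {-} | 1 pending]
  -> decompose arrow: push (c -> a)~(Int -> b), b~List Int
step 2: unify (c -> a) ~ (Int -> b)  [subst: {-} | 2 pending]
  -> decompose arrow: push c~Int, a~b
step 3: unify c ~ Int  [subst: {-} | 3 pending]
  bind c := Int
step 4: unify a ~ b  [subst: {c:=Int} | 2 pending]
  bind a := b
step 5: unify b ~ List Int  [subst: {c:=Int, a:=b} | 1 pending]
  bind b := List Int
step 6: unify List List Int ~ ((List Int -> List Int) -> (d -> List Int))  [subst: {c:=Int, a:=b, b:=List Int} | 0 pending]
  clash: List List Int vs ((List Int -> List Int) -> (d -> List Int))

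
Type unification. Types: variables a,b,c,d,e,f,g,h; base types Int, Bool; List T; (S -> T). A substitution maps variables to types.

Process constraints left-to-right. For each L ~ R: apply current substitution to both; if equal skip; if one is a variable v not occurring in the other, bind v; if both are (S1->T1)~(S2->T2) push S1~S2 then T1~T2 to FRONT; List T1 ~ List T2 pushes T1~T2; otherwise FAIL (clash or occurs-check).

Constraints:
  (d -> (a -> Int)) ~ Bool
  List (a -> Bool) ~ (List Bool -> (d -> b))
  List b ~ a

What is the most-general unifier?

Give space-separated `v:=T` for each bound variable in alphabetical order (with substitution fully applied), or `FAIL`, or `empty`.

Answer: FAIL

Derivation:
step 1: unify (d -> (a -> Int)) ~ Bool  [subst: {-} | 2 pending]
  clash: (d -> (a -> Int)) vs Bool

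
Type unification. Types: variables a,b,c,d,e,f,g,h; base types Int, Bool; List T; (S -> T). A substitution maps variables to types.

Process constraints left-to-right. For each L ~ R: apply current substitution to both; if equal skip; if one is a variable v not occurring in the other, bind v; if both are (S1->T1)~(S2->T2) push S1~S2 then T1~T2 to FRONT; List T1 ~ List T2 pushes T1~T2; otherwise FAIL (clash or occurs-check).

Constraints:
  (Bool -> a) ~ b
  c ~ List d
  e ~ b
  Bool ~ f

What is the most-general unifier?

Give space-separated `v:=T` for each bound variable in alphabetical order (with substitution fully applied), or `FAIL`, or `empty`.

step 1: unify (Bool -> a) ~ b  [subst: {-} | 3 pending]
  bind b := (Bool -> a)
step 2: unify c ~ List d  [subst: {b:=(Bool -> a)} | 2 pending]
  bind c := List d
step 3: unify e ~ (Bool -> a)  [subst: {b:=(Bool -> a), c:=List d} | 1 pending]
  bind e := (Bool -> a)
step 4: unify Bool ~ f  [subst: {b:=(Bool -> a), c:=List d, e:=(Bool -> a)} | 0 pending]
  bind f := Bool

Answer: b:=(Bool -> a) c:=List d e:=(Bool -> a) f:=Bool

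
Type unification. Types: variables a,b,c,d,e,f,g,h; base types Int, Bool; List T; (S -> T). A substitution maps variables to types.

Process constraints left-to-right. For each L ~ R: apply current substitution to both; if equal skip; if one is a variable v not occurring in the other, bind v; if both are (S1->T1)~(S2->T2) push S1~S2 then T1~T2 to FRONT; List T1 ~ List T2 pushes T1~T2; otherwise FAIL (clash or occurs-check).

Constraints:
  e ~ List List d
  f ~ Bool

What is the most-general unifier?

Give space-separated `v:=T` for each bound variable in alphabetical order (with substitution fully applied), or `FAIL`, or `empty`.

step 1: unify e ~ List List d  [subst: {-} | 1 pending]
  bind e := List List d
step 2: unify f ~ Bool  [subst: {e:=List List d} | 0 pending]
  bind f := Bool

Answer: e:=List List d f:=Bool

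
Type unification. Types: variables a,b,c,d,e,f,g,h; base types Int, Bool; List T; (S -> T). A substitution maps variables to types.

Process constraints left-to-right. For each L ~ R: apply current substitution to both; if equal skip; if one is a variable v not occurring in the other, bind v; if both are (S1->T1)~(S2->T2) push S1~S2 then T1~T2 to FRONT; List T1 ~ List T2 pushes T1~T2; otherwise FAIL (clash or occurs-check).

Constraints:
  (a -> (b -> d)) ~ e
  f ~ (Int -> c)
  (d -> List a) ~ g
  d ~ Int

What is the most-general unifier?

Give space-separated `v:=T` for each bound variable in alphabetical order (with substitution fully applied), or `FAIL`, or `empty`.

step 1: unify (a -> (b -> d)) ~ e  [subst: {-} | 3 pending]
  bind e := (a -> (b -> d))
step 2: unify f ~ (Int -> c)  [subst: {e:=(a -> (b -> d))} | 2 pending]
  bind f := (Int -> c)
step 3: unify (d -> List a) ~ g  [subst: {e:=(a -> (b -> d)), f:=(Int -> c)} | 1 pending]
  bind g := (d -> List a)
step 4: unify d ~ Int  [subst: {e:=(a -> (b -> d)), f:=(Int -> c), g:=(d -> List a)} | 0 pending]
  bind d := Int

Answer: d:=Int e:=(a -> (b -> Int)) f:=(Int -> c) g:=(Int -> List a)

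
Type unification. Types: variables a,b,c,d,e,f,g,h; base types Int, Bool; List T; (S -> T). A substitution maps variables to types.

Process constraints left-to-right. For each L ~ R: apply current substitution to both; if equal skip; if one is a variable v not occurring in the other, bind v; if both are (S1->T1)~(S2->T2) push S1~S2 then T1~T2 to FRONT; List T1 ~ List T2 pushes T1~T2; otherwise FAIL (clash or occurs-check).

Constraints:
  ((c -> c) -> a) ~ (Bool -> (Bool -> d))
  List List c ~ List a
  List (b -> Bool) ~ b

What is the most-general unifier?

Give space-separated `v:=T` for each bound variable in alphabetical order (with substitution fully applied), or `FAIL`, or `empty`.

Answer: FAIL

Derivation:
step 1: unify ((c -> c) -> a) ~ (Bool -> (Bool -> d))  [subst: {-} | 2 pending]
  -> decompose arrow: push (c -> c)~Bool, a~(Bool -> d)
step 2: unify (c -> c) ~ Bool  [subst: {-} | 3 pending]
  clash: (c -> c) vs Bool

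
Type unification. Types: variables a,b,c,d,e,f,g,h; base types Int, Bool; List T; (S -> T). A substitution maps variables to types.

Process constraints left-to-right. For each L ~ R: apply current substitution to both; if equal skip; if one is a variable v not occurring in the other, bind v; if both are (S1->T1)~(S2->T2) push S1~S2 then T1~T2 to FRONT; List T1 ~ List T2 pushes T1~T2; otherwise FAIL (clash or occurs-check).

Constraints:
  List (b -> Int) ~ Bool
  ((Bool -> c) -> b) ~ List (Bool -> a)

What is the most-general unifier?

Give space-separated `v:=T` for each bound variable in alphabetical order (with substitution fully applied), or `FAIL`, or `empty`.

step 1: unify List (b -> Int) ~ Bool  [subst: {-} | 1 pending]
  clash: List (b -> Int) vs Bool

Answer: FAIL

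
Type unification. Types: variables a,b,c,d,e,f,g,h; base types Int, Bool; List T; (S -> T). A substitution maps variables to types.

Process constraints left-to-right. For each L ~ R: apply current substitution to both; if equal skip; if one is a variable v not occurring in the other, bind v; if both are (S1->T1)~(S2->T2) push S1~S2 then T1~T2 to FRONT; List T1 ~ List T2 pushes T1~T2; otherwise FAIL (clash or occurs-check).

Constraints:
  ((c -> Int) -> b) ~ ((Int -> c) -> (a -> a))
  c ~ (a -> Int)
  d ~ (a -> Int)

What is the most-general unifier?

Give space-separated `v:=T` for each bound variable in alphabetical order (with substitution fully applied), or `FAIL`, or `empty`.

Answer: FAIL

Derivation:
step 1: unify ((c -> Int) -> b) ~ ((Int -> c) -> (a -> a))  [subst: {-} | 2 pending]
  -> decompose arrow: push (c -> Int)~(Int -> c), b~(a -> a)
step 2: unify (c -> Int) ~ (Int -> c)  [subst: {-} | 3 pending]
  -> decompose arrow: push c~Int, Int~c
step 3: unify c ~ Int  [subst: {-} | 4 pending]
  bind c := Int
step 4: unify Int ~ Int  [subst: {c:=Int} | 3 pending]
  -> identical, skip
step 5: unify b ~ (a -> a)  [subst: {c:=Int} | 2 pending]
  bind b := (a -> a)
step 6: unify Int ~ (a -> Int)  [subst: {c:=Int, b:=(a -> a)} | 1 pending]
  clash: Int vs (a -> Int)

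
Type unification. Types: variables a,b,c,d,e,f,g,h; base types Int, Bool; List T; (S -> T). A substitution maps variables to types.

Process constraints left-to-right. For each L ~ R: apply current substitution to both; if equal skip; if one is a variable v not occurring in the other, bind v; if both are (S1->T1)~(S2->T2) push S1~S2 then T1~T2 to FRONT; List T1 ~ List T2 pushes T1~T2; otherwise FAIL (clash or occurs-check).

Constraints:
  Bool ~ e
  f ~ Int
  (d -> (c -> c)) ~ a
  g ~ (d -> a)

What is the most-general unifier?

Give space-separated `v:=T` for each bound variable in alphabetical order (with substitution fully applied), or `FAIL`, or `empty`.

Answer: a:=(d -> (c -> c)) e:=Bool f:=Int g:=(d -> (d -> (c -> c)))

Derivation:
step 1: unify Bool ~ e  [subst: {-} | 3 pending]
  bind e := Bool
step 2: unify f ~ Int  [subst: {e:=Bool} | 2 pending]
  bind f := Int
step 3: unify (d -> (c -> c)) ~ a  [subst: {e:=Bool, f:=Int} | 1 pending]
  bind a := (d -> (c -> c))
step 4: unify g ~ (d -> (d -> (c -> c)))  [subst: {e:=Bool, f:=Int, a:=(d -> (c -> c))} | 0 pending]
  bind g := (d -> (d -> (c -> c)))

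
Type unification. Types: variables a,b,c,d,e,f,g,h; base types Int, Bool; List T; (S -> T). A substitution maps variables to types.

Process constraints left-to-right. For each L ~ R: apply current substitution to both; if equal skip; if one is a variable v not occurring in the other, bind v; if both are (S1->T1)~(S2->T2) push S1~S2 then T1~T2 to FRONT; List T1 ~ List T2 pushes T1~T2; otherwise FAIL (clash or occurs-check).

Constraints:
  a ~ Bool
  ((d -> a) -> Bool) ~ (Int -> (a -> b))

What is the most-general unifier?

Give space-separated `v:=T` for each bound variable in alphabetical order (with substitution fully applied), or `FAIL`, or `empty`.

step 1: unify a ~ Bool  [subst: {-} | 1 pending]
  bind a := Bool
step 2: unify ((d -> Bool) -> Bool) ~ (Int -> (Bool -> b))  [subst: {a:=Bool} | 0 pending]
  -> decompose arrow: push (d -> Bool)~Int, Bool~(Bool -> b)
step 3: unify (d -> Bool) ~ Int  [subst: {a:=Bool} | 1 pending]
  clash: (d -> Bool) vs Int

Answer: FAIL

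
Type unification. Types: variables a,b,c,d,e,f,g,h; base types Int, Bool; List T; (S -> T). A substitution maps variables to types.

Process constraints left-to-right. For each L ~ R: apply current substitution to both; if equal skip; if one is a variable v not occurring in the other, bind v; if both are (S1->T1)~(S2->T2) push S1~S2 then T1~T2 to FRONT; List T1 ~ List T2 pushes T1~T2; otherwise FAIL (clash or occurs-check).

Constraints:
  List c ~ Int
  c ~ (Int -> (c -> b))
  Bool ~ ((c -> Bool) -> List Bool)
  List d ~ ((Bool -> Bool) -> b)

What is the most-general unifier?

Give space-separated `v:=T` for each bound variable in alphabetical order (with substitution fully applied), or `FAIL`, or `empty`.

step 1: unify List c ~ Int  [subst: {-} | 3 pending]
  clash: List c vs Int

Answer: FAIL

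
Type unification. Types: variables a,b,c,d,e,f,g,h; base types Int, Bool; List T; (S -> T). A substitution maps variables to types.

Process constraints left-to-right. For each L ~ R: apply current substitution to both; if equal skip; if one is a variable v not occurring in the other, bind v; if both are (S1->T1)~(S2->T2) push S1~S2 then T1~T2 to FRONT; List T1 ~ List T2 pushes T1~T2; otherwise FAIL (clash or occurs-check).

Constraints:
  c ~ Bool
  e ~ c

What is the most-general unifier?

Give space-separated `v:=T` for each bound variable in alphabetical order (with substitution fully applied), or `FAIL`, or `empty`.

Answer: c:=Bool e:=Bool

Derivation:
step 1: unify c ~ Bool  [subst: {-} | 1 pending]
  bind c := Bool
step 2: unify e ~ Bool  [subst: {c:=Bool} | 0 pending]
  bind e := Bool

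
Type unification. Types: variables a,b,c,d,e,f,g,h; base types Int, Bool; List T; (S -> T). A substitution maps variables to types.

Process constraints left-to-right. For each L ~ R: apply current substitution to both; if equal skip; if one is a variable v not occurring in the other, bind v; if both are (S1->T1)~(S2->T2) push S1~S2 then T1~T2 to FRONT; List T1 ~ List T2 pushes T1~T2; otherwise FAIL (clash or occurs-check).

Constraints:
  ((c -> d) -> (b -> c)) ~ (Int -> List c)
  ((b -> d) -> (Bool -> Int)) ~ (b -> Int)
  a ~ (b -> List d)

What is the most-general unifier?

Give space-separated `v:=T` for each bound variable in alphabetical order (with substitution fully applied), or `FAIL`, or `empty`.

Answer: FAIL

Derivation:
step 1: unify ((c -> d) -> (b -> c)) ~ (Int -> List c)  [subst: {-} | 2 pending]
  -> decompose arrow: push (c -> d)~Int, (b -> c)~List c
step 2: unify (c -> d) ~ Int  [subst: {-} | 3 pending]
  clash: (c -> d) vs Int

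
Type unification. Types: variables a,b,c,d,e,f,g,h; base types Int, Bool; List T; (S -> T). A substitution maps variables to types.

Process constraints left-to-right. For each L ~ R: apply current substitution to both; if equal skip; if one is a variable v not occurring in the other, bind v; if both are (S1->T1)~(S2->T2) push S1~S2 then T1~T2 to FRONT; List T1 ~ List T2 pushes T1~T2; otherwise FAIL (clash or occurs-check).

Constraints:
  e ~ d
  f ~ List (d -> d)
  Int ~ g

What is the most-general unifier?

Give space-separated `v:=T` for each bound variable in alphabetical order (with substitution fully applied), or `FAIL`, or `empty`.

Answer: e:=d f:=List (d -> d) g:=Int

Derivation:
step 1: unify e ~ d  [subst: {-} | 2 pending]
  bind e := d
step 2: unify f ~ List (d -> d)  [subst: {e:=d} | 1 pending]
  bind f := List (d -> d)
step 3: unify Int ~ g  [subst: {e:=d, f:=List (d -> d)} | 0 pending]
  bind g := Int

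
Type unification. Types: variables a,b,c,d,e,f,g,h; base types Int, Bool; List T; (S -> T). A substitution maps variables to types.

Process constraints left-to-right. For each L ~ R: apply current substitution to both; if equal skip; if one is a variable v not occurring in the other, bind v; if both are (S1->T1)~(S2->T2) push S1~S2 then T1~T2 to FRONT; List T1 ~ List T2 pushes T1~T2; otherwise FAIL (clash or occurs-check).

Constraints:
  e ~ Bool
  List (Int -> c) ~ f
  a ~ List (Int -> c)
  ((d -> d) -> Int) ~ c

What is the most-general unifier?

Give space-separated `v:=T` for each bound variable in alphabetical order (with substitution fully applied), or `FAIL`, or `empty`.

step 1: unify e ~ Bool  [subst: {-} | 3 pending]
  bind e := Bool
step 2: unify List (Int -> c) ~ f  [subst: {e:=Bool} | 2 pending]
  bind f := List (Int -> c)
step 3: unify a ~ List (Int -> c)  [subst: {e:=Bool, f:=List (Int -> c)} | 1 pending]
  bind a := List (Int -> c)
step 4: unify ((d -> d) -> Int) ~ c  [subst: {e:=Bool, f:=List (Int -> c), a:=List (Int -> c)} | 0 pending]
  bind c := ((d -> d) -> Int)

Answer: a:=List (Int -> ((d -> d) -> Int)) c:=((d -> d) -> Int) e:=Bool f:=List (Int -> ((d -> d) -> Int))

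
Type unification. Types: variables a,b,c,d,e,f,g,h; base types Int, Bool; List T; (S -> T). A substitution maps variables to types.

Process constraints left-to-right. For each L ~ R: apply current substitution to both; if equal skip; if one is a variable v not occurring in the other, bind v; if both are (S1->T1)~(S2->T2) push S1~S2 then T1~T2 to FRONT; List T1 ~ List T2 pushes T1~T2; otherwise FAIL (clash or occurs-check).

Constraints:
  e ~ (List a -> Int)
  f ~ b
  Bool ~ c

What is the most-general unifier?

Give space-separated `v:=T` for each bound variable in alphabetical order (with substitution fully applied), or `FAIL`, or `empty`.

step 1: unify e ~ (List a -> Int)  [subst: {-} | 2 pending]
  bind e := (List a -> Int)
step 2: unify f ~ b  [subst: {e:=(List a -> Int)} | 1 pending]
  bind f := b
step 3: unify Bool ~ c  [subst: {e:=(List a -> Int), f:=b} | 0 pending]
  bind c := Bool

Answer: c:=Bool e:=(List a -> Int) f:=b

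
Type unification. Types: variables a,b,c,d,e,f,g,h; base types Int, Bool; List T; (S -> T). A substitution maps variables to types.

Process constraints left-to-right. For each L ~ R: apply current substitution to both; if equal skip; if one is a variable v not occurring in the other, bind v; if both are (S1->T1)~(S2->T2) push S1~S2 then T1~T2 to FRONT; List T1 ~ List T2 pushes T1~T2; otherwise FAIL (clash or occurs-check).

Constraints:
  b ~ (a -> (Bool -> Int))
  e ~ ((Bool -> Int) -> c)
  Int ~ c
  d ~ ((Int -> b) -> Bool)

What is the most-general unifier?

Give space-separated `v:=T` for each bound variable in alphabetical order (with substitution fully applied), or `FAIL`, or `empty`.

step 1: unify b ~ (a -> (Bool -> Int))  [subst: {-} | 3 pending]
  bind b := (a -> (Bool -> Int))
step 2: unify e ~ ((Bool -> Int) -> c)  [subst: {b:=(a -> (Bool -> Int))} | 2 pending]
  bind e := ((Bool -> Int) -> c)
step 3: unify Int ~ c  [subst: {b:=(a -> (Bool -> Int)), e:=((Bool -> Int) -> c)} | 1 pending]
  bind c := Int
step 4: unify d ~ ((Int -> (a -> (Bool -> Int))) -> Bool)  [subst: {b:=(a -> (Bool -> Int)), e:=((Bool -> Int) -> c), c:=Int} | 0 pending]
  bind d := ((Int -> (a -> (Bool -> Int))) -> Bool)

Answer: b:=(a -> (Bool -> Int)) c:=Int d:=((Int -> (a -> (Bool -> Int))) -> Bool) e:=((Bool -> Int) -> Int)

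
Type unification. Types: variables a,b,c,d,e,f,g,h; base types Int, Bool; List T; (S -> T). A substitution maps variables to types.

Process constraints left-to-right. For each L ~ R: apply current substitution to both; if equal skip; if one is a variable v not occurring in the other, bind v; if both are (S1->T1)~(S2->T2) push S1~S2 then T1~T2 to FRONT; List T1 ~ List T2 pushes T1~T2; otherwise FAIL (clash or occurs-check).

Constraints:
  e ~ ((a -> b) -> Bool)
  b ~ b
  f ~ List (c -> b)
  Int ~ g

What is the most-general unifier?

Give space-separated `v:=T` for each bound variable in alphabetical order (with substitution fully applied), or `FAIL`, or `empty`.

step 1: unify e ~ ((a -> b) -> Bool)  [subst: {-} | 3 pending]
  bind e := ((a -> b) -> Bool)
step 2: unify b ~ b  [subst: {e:=((a -> b) -> Bool)} | 2 pending]
  -> identical, skip
step 3: unify f ~ List (c -> b)  [subst: {e:=((a -> b) -> Bool)} | 1 pending]
  bind f := List (c -> b)
step 4: unify Int ~ g  [subst: {e:=((a -> b) -> Bool), f:=List (c -> b)} | 0 pending]
  bind g := Int

Answer: e:=((a -> b) -> Bool) f:=List (c -> b) g:=Int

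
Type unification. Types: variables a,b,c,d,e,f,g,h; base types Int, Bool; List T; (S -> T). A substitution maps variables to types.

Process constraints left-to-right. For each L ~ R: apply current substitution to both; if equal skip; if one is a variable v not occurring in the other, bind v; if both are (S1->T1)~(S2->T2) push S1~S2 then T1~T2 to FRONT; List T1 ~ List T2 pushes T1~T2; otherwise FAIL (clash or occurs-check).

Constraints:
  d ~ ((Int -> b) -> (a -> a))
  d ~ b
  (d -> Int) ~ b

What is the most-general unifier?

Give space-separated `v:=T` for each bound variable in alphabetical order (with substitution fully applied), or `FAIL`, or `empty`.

Answer: FAIL

Derivation:
step 1: unify d ~ ((Int -> b) -> (a -> a))  [subst: {-} | 2 pending]
  bind d := ((Int -> b) -> (a -> a))
step 2: unify ((Int -> b) -> (a -> a)) ~ b  [subst: {d:=((Int -> b) -> (a -> a))} | 1 pending]
  occurs-check fail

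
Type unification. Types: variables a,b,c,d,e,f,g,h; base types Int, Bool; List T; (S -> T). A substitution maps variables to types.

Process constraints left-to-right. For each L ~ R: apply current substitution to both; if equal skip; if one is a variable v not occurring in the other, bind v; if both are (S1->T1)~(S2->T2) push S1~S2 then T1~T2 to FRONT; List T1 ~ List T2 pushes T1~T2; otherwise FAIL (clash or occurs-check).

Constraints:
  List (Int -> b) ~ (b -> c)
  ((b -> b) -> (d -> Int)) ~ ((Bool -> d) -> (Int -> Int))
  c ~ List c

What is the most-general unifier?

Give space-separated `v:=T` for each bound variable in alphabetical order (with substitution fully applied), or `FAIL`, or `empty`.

Answer: FAIL

Derivation:
step 1: unify List (Int -> b) ~ (b -> c)  [subst: {-} | 2 pending]
  clash: List (Int -> b) vs (b -> c)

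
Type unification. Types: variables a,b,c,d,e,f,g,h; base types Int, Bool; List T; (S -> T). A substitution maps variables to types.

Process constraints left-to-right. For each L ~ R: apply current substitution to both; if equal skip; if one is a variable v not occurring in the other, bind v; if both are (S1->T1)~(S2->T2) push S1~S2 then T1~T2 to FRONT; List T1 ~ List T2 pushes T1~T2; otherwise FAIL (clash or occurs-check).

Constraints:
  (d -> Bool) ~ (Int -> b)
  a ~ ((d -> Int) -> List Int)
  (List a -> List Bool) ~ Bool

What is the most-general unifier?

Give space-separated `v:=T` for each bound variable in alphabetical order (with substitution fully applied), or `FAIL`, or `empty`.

step 1: unify (d -> Bool) ~ (Int -> b)  [subst: {-} | 2 pending]
  -> decompose arrow: push d~Int, Bool~b
step 2: unify d ~ Int  [subst: {-} | 3 pending]
  bind d := Int
step 3: unify Bool ~ b  [subst: {d:=Int} | 2 pending]
  bind b := Bool
step 4: unify a ~ ((Int -> Int) -> List Int)  [subst: {d:=Int, b:=Bool} | 1 pending]
  bind a := ((Int -> Int) -> List Int)
step 5: unify (List ((Int -> Int) -> List Int) -> List Bool) ~ Bool  [subst: {d:=Int, b:=Bool, a:=((Int -> Int) -> List Int)} | 0 pending]
  clash: (List ((Int -> Int) -> List Int) -> List Bool) vs Bool

Answer: FAIL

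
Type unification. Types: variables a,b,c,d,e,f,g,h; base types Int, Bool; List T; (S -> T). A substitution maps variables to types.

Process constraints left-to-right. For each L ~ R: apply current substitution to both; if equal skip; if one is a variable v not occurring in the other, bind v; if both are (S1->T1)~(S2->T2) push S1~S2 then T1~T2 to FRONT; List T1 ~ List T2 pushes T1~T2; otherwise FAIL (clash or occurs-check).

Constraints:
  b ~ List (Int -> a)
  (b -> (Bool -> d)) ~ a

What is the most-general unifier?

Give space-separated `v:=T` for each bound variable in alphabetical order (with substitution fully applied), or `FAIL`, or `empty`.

step 1: unify b ~ List (Int -> a)  [subst: {-} | 1 pending]
  bind b := List (Int -> a)
step 2: unify (List (Int -> a) -> (Bool -> d)) ~ a  [subst: {b:=List (Int -> a)} | 0 pending]
  occurs-check fail

Answer: FAIL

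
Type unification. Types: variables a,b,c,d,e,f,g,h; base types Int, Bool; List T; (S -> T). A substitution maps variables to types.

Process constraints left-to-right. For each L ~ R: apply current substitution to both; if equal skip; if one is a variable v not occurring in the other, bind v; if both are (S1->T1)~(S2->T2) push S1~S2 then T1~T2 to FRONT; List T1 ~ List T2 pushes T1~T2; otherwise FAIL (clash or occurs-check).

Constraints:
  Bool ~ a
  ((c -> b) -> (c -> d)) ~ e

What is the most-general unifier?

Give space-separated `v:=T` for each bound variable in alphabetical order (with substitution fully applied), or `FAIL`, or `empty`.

Answer: a:=Bool e:=((c -> b) -> (c -> d))

Derivation:
step 1: unify Bool ~ a  [subst: {-} | 1 pending]
  bind a := Bool
step 2: unify ((c -> b) -> (c -> d)) ~ e  [subst: {a:=Bool} | 0 pending]
  bind e := ((c -> b) -> (c -> d))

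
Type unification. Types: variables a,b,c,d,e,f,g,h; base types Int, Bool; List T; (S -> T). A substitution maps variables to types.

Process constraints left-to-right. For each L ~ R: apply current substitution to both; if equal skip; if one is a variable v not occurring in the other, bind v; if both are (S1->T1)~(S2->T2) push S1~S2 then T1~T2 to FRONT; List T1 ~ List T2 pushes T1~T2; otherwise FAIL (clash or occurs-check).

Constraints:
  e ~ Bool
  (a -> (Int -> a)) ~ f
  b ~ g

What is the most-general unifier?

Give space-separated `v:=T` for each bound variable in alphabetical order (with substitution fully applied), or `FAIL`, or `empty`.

Answer: b:=g e:=Bool f:=(a -> (Int -> a))

Derivation:
step 1: unify e ~ Bool  [subst: {-} | 2 pending]
  bind e := Bool
step 2: unify (a -> (Int -> a)) ~ f  [subst: {e:=Bool} | 1 pending]
  bind f := (a -> (Int -> a))
step 3: unify b ~ g  [subst: {e:=Bool, f:=(a -> (Int -> a))} | 0 pending]
  bind b := g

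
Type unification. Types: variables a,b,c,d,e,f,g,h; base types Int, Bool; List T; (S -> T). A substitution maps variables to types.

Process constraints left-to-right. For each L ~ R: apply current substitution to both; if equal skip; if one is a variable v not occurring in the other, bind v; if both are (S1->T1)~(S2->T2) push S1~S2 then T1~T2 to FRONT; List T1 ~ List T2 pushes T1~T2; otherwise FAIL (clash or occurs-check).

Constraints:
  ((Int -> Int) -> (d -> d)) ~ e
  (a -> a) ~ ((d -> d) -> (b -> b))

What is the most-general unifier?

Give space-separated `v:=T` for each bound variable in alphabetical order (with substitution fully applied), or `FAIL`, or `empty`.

Answer: a:=(b -> b) d:=b e:=((Int -> Int) -> (b -> b))

Derivation:
step 1: unify ((Int -> Int) -> (d -> d)) ~ e  [subst: {-} | 1 pending]
  bind e := ((Int -> Int) -> (d -> d))
step 2: unify (a -> a) ~ ((d -> d) -> (b -> b))  [subst: {e:=((Int -> Int) -> (d -> d))} | 0 pending]
  -> decompose arrow: push a~(d -> d), a~(b -> b)
step 3: unify a ~ (d -> d)  [subst: {e:=((Int -> Int) -> (d -> d))} | 1 pending]
  bind a := (d -> d)
step 4: unify (d -> d) ~ (b -> b)  [subst: {e:=((Int -> Int) -> (d -> d)), a:=(d -> d)} | 0 pending]
  -> decompose arrow: push d~b, d~b
step 5: unify d ~ b  [subst: {e:=((Int -> Int) -> (d -> d)), a:=(d -> d)} | 1 pending]
  bind d := b
step 6: unify b ~ b  [subst: {e:=((Int -> Int) -> (d -> d)), a:=(d -> d), d:=b} | 0 pending]
  -> identical, skip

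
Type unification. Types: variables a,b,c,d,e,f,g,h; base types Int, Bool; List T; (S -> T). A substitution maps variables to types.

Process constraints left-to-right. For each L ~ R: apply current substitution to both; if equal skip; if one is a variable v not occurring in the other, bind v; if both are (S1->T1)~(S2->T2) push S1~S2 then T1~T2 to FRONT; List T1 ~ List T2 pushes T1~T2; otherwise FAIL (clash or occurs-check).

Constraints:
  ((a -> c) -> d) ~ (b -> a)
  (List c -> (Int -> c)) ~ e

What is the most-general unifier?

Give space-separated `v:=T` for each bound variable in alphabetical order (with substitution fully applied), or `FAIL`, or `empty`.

step 1: unify ((a -> c) -> d) ~ (b -> a)  [subst: {-} | 1 pending]
  -> decompose arrow: push (a -> c)~b, d~a
step 2: unify (a -> c) ~ b  [subst: {-} | 2 pending]
  bind b := (a -> c)
step 3: unify d ~ a  [subst: {b:=(a -> c)} | 1 pending]
  bind d := a
step 4: unify (List c -> (Int -> c)) ~ e  [subst: {b:=(a -> c), d:=a} | 0 pending]
  bind e := (List c -> (Int -> c))

Answer: b:=(a -> c) d:=a e:=(List c -> (Int -> c))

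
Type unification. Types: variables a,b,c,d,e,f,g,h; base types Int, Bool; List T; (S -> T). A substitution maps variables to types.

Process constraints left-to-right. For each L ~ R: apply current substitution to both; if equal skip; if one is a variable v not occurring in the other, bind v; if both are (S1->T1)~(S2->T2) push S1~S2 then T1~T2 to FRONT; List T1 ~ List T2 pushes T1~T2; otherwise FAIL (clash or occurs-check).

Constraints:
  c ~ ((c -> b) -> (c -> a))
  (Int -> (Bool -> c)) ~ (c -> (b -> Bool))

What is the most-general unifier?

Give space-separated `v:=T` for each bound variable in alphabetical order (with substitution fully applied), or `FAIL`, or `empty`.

Answer: FAIL

Derivation:
step 1: unify c ~ ((c -> b) -> (c -> a))  [subst: {-} | 1 pending]
  occurs-check fail: c in ((c -> b) -> (c -> a))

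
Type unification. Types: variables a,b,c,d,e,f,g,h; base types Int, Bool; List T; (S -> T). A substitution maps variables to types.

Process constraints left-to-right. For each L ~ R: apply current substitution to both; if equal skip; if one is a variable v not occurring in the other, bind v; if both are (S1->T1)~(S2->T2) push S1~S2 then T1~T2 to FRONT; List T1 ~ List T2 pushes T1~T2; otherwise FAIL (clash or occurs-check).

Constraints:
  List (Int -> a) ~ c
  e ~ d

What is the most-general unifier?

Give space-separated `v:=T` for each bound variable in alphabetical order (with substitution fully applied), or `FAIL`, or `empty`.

step 1: unify List (Int -> a) ~ c  [subst: {-} | 1 pending]
  bind c := List (Int -> a)
step 2: unify e ~ d  [subst: {c:=List (Int -> a)} | 0 pending]
  bind e := d

Answer: c:=List (Int -> a) e:=d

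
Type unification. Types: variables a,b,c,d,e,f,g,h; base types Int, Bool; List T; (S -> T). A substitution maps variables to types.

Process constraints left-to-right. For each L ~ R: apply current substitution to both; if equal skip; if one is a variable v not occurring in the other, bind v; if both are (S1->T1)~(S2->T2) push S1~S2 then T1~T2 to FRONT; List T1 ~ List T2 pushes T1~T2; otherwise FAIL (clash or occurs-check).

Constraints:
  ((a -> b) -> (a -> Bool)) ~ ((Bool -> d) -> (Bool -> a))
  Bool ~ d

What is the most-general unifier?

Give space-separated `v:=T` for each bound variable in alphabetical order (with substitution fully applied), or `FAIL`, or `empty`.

Answer: a:=Bool b:=Bool d:=Bool

Derivation:
step 1: unify ((a -> b) -> (a -> Bool)) ~ ((Bool -> d) -> (Bool -> a))  [subst: {-} | 1 pending]
  -> decompose arrow: push (a -> b)~(Bool -> d), (a -> Bool)~(Bool -> a)
step 2: unify (a -> b) ~ (Bool -> d)  [subst: {-} | 2 pending]
  -> decompose arrow: push a~Bool, b~d
step 3: unify a ~ Bool  [subst: {-} | 3 pending]
  bind a := Bool
step 4: unify b ~ d  [subst: {a:=Bool} | 2 pending]
  bind b := d
step 5: unify (Bool -> Bool) ~ (Bool -> Bool)  [subst: {a:=Bool, b:=d} | 1 pending]
  -> identical, skip
step 6: unify Bool ~ d  [subst: {a:=Bool, b:=d} | 0 pending]
  bind d := Bool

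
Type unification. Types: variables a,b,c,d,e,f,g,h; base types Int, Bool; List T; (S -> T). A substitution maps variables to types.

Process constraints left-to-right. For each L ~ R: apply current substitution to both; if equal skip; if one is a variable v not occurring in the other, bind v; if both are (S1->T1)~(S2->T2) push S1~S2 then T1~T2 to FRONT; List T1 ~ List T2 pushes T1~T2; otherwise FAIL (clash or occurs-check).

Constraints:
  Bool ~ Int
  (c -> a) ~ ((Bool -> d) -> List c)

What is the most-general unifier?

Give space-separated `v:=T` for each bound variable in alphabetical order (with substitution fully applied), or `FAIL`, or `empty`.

step 1: unify Bool ~ Int  [subst: {-} | 1 pending]
  clash: Bool vs Int

Answer: FAIL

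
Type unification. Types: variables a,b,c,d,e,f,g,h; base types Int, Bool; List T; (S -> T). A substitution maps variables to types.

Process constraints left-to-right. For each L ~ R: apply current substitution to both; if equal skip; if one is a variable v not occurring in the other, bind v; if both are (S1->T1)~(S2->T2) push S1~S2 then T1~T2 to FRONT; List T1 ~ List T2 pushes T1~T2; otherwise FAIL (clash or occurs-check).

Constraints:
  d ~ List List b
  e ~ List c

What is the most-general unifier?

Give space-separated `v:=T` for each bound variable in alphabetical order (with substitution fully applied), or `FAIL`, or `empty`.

step 1: unify d ~ List List b  [subst: {-} | 1 pending]
  bind d := List List b
step 2: unify e ~ List c  [subst: {d:=List List b} | 0 pending]
  bind e := List c

Answer: d:=List List b e:=List c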